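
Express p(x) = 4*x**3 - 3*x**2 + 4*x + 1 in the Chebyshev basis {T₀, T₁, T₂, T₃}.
(-1/2)T₀ + (7)T₁ + (-3/2)T₂ + T₃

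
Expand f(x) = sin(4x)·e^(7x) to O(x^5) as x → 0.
4*x + 28*x**2 + 262*x**3/3 + 154*x**4 + O(x**5)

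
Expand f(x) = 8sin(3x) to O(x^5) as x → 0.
24*x - 36*x**3 + O(x**5)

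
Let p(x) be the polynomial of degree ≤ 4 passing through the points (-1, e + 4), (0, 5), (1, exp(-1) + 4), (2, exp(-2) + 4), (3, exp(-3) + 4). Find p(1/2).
(-20*e + 3 + 90*exp(2) + (572 - 5*e)*exp(3))*exp(-3)/128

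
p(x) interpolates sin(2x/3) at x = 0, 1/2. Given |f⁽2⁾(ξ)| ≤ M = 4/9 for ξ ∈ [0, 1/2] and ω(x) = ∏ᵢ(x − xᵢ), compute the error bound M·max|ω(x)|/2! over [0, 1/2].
1/72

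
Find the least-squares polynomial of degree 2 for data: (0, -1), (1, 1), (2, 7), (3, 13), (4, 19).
-51/35 + (102/35)x + (4/7)x²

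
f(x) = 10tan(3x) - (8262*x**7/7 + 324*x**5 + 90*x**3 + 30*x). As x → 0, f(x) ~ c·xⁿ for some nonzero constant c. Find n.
9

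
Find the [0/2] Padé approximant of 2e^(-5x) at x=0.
2/(25*x**2/2 + 5*x + 1)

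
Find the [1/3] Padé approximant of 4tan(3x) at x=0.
12*x/(1 - 3*x**2)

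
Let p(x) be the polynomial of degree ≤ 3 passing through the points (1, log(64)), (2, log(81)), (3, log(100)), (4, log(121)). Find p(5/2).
-log(11)/8 - 3*log(2)/8 + 9*log(3)/4 + 9*log(10)/8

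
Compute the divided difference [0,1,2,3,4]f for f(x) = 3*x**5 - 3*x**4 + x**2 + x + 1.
27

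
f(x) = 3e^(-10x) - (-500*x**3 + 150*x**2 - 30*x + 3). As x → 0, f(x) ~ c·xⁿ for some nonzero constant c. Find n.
4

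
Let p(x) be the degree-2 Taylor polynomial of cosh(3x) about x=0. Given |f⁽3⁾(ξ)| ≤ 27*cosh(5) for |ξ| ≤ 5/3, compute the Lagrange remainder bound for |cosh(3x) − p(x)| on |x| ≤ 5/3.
125*cosh(5)/6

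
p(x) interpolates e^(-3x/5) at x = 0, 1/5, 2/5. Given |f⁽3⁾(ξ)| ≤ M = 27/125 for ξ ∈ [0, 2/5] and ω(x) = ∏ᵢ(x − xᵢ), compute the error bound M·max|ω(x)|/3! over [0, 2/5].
sqrt(3)/15625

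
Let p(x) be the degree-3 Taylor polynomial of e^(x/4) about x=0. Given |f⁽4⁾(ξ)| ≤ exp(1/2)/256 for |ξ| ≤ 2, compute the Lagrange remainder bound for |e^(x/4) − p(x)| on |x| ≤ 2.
exp(1/2)/384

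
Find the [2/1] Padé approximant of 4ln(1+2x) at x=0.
8*x*(x + 3)/(3*(4*x/3 + 1))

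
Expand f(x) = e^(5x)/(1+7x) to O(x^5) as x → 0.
1 - 2*x + 53*x**2/2 - 494*x**3/3 + 28289*x**4/24 + O(x**5)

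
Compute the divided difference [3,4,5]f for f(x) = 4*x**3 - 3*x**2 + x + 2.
45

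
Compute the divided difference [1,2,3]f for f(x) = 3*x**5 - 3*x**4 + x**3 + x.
201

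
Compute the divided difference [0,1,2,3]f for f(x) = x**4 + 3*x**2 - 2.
6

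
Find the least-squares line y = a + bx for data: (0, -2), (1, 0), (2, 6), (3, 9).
a = -13/5, b = 39/10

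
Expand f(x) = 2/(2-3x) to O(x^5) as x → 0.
1 + 3*x/2 + 9*x**2/4 + 27*x**3/8 + 81*x**4/16 + O(x**5)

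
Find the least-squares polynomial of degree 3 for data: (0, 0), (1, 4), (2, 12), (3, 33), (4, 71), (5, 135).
5/126 + (2725/756)x + (-35/36)x² + (61/54)x³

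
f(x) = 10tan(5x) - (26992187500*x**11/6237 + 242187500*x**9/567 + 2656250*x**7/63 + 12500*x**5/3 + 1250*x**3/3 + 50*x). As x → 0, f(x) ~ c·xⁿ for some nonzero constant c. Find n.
13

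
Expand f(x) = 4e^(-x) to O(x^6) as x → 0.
4 - 4*x + 2*x**2 - 2*x**3/3 + x**4/6 - x**5/30 + O(x**6)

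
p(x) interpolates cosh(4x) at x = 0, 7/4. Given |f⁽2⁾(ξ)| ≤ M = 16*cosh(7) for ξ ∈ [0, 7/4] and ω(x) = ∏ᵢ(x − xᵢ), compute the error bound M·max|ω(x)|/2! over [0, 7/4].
49*cosh(7)/8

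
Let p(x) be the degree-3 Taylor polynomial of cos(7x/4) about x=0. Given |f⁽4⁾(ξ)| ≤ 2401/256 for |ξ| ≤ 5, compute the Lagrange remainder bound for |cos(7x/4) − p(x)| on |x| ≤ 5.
1500625/6144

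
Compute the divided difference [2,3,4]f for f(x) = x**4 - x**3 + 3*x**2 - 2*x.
49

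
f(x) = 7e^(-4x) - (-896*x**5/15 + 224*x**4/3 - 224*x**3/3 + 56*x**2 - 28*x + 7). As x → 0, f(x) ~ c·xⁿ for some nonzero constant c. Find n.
6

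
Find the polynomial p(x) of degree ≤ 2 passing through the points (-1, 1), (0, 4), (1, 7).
3*x + 4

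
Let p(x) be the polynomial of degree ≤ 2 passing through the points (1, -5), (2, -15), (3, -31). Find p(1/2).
-9/4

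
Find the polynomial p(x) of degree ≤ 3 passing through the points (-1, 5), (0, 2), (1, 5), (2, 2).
-2*x**3 + 3*x**2 + 2*x + 2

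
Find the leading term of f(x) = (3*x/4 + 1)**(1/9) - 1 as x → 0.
x/12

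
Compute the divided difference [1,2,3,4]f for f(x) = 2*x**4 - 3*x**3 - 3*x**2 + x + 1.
17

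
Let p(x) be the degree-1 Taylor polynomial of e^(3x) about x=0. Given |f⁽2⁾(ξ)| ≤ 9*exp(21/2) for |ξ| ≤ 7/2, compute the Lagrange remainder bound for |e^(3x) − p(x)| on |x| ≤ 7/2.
441*exp(21/2)/8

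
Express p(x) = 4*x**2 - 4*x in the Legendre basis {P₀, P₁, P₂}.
(4/3)P₀ + (-4)P₁ + (8/3)P₂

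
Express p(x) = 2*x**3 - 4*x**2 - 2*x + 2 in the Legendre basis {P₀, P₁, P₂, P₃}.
(2/3)P₀ + (-4/5)P₁ + (-8/3)P₂ + (4/5)P₃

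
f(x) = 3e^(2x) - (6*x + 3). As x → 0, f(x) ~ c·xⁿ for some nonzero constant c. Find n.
2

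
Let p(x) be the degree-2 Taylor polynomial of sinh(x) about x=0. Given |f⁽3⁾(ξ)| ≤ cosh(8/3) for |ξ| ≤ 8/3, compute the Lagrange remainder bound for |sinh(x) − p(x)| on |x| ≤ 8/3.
256*cosh(8/3)/81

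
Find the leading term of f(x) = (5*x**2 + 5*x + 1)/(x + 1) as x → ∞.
5*x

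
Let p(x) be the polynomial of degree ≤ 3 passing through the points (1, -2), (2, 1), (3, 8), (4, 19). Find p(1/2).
-2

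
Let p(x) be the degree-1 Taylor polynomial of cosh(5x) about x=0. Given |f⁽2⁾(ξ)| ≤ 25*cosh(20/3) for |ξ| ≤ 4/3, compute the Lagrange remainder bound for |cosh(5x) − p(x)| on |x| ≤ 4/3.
200*cosh(20/3)/9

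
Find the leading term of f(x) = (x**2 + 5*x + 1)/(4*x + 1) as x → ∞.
x/4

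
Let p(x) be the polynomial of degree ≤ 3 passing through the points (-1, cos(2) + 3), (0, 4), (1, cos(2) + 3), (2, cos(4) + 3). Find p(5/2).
35*cos(4)/16 - 5*cos(2)/2 + 69/16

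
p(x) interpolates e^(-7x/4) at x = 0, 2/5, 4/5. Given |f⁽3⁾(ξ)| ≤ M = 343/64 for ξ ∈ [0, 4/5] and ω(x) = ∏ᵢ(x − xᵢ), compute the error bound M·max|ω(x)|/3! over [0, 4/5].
343*sqrt(3)/27000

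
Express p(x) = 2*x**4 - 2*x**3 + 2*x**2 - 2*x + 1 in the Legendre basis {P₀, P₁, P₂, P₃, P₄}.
(31/15)P₀ + (-16/5)P₁ + (52/21)P₂ + (-4/5)P₃ + (16/35)P₄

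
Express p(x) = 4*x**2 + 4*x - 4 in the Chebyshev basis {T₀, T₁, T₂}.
(-2)T₀ + (4)T₁ + (2)T₂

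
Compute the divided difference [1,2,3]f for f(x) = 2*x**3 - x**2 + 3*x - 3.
11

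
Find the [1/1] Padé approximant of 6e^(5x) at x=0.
(15*x + 6)/(1 - 5*x/2)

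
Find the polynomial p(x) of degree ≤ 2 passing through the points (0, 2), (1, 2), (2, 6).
2*x**2 - 2*x + 2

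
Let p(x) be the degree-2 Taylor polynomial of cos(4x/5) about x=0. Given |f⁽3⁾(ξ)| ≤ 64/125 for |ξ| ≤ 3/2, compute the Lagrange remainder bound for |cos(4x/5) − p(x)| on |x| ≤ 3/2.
36/125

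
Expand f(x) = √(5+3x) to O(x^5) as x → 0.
sqrt(5) + 3*sqrt(5)*x/10 - 9*sqrt(5)*x**2/200 + 27*sqrt(5)*x**3/2000 - 81*sqrt(5)*x**4/16000 + O(x**5)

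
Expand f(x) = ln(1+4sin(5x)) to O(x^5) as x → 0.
20*x - 200*x**2 + 7750*x**3/3 - 115000*x**4/3 + O(x**5)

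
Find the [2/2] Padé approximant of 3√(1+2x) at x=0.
(15*x**2/4 + 15*x/2 + 3)/(x**2/4 + 3*x/2 + 1)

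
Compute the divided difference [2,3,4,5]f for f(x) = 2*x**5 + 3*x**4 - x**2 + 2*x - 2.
292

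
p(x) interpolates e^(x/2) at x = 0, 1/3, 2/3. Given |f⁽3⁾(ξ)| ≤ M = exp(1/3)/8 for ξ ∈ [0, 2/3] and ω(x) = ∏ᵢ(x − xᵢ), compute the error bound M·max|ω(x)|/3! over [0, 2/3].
sqrt(3)*exp(1/3)/5832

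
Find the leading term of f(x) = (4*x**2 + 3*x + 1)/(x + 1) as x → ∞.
4*x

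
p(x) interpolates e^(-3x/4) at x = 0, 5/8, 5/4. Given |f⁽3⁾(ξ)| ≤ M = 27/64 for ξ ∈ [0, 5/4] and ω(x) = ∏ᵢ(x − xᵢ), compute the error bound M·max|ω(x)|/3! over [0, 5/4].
125*sqrt(3)/32768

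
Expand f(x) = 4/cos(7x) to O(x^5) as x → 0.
4 + 98*x**2 + 12005*x**4/6 + O(x**5)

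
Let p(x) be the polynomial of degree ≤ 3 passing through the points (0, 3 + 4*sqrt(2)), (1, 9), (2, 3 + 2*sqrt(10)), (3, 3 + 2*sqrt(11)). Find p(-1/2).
-81/8 - 5*sqrt(11)/8 + 21*sqrt(10)/8 + 35*sqrt(2)/4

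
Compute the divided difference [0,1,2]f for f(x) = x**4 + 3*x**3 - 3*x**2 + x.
13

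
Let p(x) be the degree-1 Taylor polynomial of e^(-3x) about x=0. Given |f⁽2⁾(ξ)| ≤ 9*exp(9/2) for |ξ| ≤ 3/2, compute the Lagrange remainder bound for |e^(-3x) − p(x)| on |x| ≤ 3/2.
81*exp(9/2)/8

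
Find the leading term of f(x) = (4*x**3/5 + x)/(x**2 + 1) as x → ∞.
4*x/5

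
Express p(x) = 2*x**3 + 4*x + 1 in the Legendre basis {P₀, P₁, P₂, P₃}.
P₀ + (26/5)P₁ + (4/5)P₃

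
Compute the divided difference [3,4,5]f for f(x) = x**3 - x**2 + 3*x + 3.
11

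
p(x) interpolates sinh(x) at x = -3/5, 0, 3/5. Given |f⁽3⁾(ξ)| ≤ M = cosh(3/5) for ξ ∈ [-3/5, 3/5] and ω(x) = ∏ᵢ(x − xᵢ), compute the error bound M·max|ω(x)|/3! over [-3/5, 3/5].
sqrt(3)*cosh(3/5)/125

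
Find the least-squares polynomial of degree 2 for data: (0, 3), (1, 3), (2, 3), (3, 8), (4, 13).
22/7 + (-25/14)x + (15/14)x²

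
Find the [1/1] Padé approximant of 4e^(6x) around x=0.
(12*x + 4)/(1 - 3*x)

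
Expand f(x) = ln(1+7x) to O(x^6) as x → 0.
7*x - 49*x**2/2 + 343*x**3/3 - 2401*x**4/4 + 16807*x**5/5 + O(x**6)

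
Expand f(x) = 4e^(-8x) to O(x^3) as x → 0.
4 - 32*x + 128*x**2 + O(x**3)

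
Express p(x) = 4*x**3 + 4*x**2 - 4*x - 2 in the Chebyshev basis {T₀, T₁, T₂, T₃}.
-T₁ + (2)T₂ + T₃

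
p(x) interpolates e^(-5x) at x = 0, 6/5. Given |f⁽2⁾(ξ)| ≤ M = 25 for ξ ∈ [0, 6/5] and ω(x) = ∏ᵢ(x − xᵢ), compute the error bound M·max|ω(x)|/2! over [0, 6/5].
9/2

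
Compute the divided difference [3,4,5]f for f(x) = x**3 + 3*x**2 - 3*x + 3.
15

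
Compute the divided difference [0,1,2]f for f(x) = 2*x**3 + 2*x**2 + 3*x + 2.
8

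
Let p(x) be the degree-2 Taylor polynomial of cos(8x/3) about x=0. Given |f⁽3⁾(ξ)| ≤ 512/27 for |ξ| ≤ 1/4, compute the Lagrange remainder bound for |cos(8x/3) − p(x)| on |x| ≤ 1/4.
4/81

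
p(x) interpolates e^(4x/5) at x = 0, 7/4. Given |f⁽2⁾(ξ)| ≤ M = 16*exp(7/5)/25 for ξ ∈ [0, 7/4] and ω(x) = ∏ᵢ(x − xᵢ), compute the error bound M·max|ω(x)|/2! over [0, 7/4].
49*exp(7/5)/200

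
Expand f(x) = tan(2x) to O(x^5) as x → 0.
2*x + 8*x**3/3 + O(x**5)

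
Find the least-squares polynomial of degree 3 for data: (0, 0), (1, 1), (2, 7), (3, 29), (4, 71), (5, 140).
23/126 + (-839/756)x + (43/252)x² + (61/54)x³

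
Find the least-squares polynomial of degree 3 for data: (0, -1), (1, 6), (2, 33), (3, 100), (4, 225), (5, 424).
-6/7 + (25/14)x + (23/14)x² + (3)x³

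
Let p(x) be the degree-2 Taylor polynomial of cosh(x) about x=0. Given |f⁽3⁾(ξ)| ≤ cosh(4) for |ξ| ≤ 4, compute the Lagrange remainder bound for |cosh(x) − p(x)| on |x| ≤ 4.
32*cosh(4)/3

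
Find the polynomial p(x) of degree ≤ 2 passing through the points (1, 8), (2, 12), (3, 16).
4*x + 4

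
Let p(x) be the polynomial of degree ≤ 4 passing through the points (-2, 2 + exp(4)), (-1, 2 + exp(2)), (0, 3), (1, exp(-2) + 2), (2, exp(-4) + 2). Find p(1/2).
(-5 + 60*exp(2) + (-20*exp(2) + 3*exp(4) + 346)*exp(4))*exp(-4)/128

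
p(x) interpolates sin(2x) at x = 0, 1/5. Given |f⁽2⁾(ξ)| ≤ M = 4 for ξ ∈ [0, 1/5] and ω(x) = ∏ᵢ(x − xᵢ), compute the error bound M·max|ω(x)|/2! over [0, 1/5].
1/50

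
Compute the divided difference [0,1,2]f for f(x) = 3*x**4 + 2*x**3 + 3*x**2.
30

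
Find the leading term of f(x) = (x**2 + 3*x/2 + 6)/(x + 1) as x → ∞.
x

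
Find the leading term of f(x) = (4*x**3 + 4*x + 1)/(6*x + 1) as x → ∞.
2*x**2/3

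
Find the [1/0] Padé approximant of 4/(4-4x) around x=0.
x + 1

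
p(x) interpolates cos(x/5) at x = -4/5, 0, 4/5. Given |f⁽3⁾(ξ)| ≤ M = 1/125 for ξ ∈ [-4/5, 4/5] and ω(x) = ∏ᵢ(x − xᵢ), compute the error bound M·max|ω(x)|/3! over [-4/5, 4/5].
64*sqrt(3)/421875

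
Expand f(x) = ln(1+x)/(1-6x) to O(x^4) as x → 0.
x + 11*x**2/2 + 100*x**3/3 + O(x**4)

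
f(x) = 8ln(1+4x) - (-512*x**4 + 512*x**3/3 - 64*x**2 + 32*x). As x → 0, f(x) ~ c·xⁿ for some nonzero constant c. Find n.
5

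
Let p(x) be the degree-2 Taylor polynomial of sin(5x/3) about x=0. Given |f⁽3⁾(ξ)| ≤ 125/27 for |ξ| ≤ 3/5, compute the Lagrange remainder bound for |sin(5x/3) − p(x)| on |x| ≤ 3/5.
1/6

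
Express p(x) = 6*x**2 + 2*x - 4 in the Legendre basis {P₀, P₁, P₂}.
(-2)P₀ + (2)P₁ + (4)P₂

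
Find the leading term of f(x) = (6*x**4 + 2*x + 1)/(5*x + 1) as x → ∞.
6*x**3/5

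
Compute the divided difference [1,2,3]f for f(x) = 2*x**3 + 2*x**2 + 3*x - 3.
14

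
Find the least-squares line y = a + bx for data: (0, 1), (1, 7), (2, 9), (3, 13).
a = 9/5, b = 19/5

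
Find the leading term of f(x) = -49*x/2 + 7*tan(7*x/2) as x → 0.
2401*x**3/24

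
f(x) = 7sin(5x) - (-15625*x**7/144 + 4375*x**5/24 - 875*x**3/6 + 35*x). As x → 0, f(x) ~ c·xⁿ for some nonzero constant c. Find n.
9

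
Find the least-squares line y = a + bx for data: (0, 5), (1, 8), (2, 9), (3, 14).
a = 24/5, b = 14/5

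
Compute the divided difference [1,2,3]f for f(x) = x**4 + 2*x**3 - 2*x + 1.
37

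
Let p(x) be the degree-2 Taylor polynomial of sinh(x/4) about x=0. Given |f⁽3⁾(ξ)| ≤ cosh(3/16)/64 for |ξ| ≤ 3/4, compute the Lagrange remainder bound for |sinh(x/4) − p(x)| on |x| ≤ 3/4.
9*cosh(3/16)/8192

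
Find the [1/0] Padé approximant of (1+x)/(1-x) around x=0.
2*x + 1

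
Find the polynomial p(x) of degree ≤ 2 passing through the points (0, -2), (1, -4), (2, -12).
-3*x**2 + x - 2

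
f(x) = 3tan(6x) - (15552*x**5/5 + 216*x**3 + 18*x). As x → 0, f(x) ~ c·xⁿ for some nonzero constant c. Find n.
7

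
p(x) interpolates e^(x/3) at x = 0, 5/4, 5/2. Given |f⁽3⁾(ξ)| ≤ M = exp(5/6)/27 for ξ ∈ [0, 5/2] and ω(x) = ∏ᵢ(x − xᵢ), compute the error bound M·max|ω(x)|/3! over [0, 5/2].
125*sqrt(3)*exp(5/6)/46656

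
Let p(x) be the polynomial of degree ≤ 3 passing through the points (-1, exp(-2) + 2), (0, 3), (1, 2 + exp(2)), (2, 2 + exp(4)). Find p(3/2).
(1 + (27 + 15*exp(2) + 5*exp(4))*exp(2))*exp(-2)/16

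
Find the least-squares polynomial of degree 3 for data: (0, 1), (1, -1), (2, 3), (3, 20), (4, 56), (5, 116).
15/14 + (-101/28)x + (9/28)x² + x³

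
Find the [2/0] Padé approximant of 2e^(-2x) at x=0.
4*x**2 - 4*x + 2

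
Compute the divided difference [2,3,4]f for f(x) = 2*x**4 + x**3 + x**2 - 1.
120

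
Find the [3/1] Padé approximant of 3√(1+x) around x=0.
(-3*x**3/64 + 9*x**2/16 + 27*x/8 + 3)/(5*x/8 + 1)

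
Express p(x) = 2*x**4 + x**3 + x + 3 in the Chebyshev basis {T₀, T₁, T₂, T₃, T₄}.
(15/4)T₀ + (7/4)T₁ + T₂ + (1/4)T₃ + (1/4)T₄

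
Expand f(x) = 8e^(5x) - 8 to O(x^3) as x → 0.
40*x + 100*x**2 + O(x**3)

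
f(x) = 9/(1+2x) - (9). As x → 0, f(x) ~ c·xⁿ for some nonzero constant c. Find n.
1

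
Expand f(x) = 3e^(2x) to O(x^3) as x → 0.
3 + 6*x + 6*x**2 + O(x**3)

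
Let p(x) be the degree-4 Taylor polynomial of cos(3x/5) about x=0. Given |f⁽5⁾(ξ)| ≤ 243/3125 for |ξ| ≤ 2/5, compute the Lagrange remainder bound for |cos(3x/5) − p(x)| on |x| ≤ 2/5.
324/48828125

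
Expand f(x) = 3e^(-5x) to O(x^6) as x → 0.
3 - 15*x + 75*x**2/2 - 125*x**3/2 + 625*x**4/8 - 625*x**5/8 + O(x**6)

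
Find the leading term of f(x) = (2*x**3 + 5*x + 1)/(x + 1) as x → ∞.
2*x**2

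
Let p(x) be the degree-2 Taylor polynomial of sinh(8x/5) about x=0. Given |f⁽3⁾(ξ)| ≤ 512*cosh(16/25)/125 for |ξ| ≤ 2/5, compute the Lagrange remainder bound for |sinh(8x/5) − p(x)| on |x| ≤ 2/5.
2048*cosh(16/25)/46875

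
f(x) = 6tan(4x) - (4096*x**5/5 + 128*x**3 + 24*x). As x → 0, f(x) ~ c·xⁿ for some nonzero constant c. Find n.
7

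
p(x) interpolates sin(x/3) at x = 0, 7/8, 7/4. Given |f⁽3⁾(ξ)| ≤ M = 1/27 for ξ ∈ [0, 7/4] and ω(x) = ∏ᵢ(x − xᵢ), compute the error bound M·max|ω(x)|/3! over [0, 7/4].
343*sqrt(3)/373248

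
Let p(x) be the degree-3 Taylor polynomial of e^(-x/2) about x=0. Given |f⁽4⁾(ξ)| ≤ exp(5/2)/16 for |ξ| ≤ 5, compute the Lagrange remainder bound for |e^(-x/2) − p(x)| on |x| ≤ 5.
625*exp(5/2)/384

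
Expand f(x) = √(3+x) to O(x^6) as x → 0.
sqrt(3) + sqrt(3)*x/6 - sqrt(3)*x**2/72 + sqrt(3)*x**3/432 - 5*sqrt(3)*x**4/10368 + 7*sqrt(3)*x**5/62208 + O(x**6)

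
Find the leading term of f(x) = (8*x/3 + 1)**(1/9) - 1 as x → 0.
8*x/27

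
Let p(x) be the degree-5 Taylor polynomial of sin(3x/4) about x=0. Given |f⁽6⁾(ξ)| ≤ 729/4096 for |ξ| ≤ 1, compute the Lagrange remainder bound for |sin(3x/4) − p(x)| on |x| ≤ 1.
81/327680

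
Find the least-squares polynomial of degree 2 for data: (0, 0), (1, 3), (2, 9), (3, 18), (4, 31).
3/35 + (79/70)x + (23/14)x²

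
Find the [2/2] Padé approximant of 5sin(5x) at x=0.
25*x/(25*x**2/6 + 1)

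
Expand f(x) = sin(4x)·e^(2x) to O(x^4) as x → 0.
4*x + 8*x**2 - 8*x**3/3 + O(x**4)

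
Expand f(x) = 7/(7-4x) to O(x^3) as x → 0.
1 + 4*x/7 + 16*x**2/49 + O(x**3)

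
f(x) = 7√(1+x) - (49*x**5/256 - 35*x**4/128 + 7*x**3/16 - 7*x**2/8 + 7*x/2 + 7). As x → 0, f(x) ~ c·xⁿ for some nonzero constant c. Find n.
6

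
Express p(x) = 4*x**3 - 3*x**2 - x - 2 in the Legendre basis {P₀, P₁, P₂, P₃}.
(-3)P₀ + (7/5)P₁ + (-2)P₂ + (8/5)P₃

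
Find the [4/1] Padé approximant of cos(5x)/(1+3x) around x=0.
(625*x**4/24 - 25*x**2/2 + 1)/(3*x + 1)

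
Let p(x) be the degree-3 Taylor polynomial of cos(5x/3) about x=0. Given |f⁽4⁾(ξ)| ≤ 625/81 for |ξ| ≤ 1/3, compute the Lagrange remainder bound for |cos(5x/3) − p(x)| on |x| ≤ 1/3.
625/157464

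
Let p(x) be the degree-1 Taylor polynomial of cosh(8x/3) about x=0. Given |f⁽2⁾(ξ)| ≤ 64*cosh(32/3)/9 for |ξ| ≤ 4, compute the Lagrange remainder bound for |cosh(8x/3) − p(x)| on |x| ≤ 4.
512*cosh(32/3)/9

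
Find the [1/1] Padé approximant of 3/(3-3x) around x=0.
1/(1 - x)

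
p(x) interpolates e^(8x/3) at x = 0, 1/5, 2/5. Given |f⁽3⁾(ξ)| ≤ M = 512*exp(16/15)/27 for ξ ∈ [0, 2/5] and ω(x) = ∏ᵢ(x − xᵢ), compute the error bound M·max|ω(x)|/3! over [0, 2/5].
512*sqrt(3)*exp(16/15)/91125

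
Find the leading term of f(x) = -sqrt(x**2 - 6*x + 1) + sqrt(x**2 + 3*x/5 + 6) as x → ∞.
33/10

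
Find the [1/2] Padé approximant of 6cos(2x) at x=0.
6/(2*x**2 + 1)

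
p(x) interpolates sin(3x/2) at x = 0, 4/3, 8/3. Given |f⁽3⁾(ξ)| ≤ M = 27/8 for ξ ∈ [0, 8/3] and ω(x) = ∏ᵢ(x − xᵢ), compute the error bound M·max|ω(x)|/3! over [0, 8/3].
8*sqrt(3)/27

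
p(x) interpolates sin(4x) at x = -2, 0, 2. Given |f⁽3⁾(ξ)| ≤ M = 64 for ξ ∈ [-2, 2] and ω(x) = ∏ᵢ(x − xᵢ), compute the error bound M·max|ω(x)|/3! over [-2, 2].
512*sqrt(3)/27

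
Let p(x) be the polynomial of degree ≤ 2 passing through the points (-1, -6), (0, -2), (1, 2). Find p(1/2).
0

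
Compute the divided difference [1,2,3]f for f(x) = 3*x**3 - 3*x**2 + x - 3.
15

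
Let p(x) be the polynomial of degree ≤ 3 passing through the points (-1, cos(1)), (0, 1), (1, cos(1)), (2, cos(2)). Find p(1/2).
-cos(2)/16 + cos(1)/2 + 9/16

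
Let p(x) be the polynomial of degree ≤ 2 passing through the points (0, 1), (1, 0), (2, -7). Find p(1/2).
5/4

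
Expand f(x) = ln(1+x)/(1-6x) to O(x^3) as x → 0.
x + 11*x**2/2 + O(x**3)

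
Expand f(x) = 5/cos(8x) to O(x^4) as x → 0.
5 + 160*x**2 + O(x**4)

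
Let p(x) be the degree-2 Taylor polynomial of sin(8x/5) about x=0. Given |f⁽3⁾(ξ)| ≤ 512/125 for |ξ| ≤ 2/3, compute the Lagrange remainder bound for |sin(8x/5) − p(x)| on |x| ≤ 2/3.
2048/10125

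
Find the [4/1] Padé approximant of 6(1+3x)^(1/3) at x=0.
(2*x**4 - 16*x**3/5 + 36*x**2/5 + 96*x/5 + 6)/(11*x/5 + 1)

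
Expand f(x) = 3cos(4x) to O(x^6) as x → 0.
3 - 24*x**2 + 32*x**4 + O(x**6)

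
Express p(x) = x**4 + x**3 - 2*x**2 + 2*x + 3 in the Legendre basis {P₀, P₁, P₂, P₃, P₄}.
(38/15)P₀ + (13/5)P₁ + (-16/21)P₂ + (2/5)P₃ + (8/35)P₄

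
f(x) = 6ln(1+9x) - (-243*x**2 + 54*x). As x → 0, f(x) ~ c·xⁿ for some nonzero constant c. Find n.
3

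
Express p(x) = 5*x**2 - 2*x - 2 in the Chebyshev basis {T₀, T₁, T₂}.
(1/2)T₀ + (-2)T₁ + (5/2)T₂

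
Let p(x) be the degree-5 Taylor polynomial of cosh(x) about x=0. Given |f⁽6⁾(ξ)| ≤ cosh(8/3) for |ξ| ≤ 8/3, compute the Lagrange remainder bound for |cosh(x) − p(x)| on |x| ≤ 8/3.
16384*cosh(8/3)/32805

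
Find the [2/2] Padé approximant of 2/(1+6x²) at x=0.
2/(6*x**2 + 1)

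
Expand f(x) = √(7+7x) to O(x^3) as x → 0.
sqrt(7) + sqrt(7)*x/2 - sqrt(7)*x**2/8 + O(x**3)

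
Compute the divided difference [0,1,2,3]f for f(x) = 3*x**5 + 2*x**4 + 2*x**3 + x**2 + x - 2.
89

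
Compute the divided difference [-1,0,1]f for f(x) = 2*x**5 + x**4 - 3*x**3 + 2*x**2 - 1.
3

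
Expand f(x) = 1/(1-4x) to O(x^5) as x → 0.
1 + 4*x + 16*x**2 + 64*x**3 + 256*x**4 + O(x**5)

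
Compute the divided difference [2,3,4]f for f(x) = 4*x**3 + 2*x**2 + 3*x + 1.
38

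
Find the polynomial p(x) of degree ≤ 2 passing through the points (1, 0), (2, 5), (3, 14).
2*x**2 - x - 1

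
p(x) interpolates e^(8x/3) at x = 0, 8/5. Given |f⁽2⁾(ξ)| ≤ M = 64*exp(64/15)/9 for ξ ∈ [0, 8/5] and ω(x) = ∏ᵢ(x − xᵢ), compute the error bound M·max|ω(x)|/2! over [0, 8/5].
512*exp(64/15)/225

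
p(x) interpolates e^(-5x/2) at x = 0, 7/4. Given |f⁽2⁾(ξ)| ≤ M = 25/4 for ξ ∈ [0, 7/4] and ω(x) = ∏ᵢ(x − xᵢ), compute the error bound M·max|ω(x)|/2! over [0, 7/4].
1225/512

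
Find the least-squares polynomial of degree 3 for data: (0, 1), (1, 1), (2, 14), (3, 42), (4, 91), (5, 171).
5/7 + (-29/14)x + (31/14)x² + x³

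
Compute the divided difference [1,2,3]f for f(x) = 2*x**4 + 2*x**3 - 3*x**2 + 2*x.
59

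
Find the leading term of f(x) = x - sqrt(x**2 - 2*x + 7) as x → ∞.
1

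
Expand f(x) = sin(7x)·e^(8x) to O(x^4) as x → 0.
7*x + 56*x**2 + 1001*x**3/6 + O(x**4)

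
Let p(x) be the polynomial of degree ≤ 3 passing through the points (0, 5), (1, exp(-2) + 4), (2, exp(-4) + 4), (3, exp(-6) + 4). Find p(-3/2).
(-189*exp(4) - 35 + 135*exp(2) + 169*exp(6))*exp(-6)/16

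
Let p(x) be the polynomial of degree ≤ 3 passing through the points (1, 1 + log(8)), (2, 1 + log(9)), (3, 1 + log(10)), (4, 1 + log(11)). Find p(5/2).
-log(11)/16 - 3*log(2)/16 + 1 + 9*log(3)/8 + 9*log(10)/16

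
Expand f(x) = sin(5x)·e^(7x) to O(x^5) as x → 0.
5*x + 35*x**2 + 305*x**3/3 + 140*x**4 + O(x**5)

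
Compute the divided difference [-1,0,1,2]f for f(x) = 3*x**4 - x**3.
5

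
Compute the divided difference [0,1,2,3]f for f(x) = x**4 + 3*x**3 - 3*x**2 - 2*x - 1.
9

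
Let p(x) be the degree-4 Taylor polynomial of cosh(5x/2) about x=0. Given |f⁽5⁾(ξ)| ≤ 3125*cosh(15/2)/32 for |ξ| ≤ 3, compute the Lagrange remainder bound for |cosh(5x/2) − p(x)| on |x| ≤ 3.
50625*cosh(15/2)/256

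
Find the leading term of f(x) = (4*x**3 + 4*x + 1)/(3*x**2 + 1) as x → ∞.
4*x/3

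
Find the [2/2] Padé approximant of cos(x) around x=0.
(1 - 5*x**2/12)/(x**2/12 + 1)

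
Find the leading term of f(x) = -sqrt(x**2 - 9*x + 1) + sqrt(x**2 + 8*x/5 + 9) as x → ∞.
53/10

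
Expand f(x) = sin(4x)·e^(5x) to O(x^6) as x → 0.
4*x + 20*x**2 + 118*x**3/3 + 30*x**4 - 619*x**5/30 + O(x**6)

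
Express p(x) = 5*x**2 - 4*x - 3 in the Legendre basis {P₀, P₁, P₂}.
(-4/3)P₀ + (-4)P₁ + (10/3)P₂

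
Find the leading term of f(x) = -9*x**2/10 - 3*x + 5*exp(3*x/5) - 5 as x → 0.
9*x**3/50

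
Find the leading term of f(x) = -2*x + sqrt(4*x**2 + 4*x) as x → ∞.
1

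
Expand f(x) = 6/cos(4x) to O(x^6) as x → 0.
6 + 48*x**2 + 320*x**4 + O(x**6)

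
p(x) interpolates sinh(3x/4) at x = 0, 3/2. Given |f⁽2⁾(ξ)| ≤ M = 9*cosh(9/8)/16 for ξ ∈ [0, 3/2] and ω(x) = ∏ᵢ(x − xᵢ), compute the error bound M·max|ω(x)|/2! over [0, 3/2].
81*cosh(9/8)/512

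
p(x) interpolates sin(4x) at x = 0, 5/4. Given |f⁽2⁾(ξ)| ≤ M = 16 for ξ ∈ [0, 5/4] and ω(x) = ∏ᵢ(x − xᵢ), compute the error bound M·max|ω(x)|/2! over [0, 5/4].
25/8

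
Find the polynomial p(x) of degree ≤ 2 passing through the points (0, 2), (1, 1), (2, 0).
2 - x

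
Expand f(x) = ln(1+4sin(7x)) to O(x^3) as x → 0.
28*x - 392*x**2 + O(x**3)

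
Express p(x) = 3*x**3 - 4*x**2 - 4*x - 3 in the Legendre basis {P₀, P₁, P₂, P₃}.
(-13/3)P₀ + (-11/5)P₁ + (-8/3)P₂ + (6/5)P₃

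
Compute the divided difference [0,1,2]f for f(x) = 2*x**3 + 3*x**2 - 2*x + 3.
9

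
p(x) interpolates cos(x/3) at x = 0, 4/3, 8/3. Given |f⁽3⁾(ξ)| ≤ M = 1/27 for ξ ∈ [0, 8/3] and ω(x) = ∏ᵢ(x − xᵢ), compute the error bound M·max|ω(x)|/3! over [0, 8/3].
64*sqrt(3)/19683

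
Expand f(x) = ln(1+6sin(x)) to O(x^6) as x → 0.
6*x - 18*x**2 + 71*x**3 - 318*x**4 + 6077*x**5/4 + O(x**6)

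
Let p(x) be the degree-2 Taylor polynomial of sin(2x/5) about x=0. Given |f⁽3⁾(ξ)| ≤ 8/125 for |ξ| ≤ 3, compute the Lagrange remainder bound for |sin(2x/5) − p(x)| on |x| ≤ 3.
36/125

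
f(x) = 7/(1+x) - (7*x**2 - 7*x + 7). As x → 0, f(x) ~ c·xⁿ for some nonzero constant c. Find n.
3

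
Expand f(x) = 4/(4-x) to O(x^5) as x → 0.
1 + x/4 + x**2/16 + x**3/64 + x**4/256 + O(x**5)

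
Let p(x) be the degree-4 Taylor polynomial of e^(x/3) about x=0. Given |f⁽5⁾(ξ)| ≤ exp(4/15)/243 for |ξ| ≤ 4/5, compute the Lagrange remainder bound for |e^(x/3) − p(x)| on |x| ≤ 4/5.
128*exp(4/15)/11390625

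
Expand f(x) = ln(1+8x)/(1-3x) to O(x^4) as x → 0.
8*x - 8*x**2 + 440*x**3/3 + O(x**4)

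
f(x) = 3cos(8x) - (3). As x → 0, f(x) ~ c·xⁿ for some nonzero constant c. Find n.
2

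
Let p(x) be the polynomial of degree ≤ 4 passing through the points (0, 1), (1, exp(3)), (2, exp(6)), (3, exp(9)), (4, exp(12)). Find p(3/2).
-5*exp(9)/32 - 5/128 + 15*exp(3)/32 + 45*exp(6)/64 + 3*exp(12)/128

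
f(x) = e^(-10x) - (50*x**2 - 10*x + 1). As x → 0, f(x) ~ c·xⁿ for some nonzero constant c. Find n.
3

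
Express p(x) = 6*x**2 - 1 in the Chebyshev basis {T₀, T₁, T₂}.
(2)T₀ + (3)T₂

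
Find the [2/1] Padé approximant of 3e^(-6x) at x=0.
(18*x**2 - 12*x + 3)/(2*x + 1)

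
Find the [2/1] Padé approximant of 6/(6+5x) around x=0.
1/(5*x/6 + 1)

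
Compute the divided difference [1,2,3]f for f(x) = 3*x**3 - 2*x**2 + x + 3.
16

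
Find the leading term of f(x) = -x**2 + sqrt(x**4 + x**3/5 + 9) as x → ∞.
x/10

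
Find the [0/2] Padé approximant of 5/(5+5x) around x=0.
1/(x + 1)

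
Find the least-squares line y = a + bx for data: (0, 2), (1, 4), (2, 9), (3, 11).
a = 17/10, b = 16/5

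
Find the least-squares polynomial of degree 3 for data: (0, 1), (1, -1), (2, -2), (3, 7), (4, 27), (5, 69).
1 + (-15/14)x + (-29/14)x² + x³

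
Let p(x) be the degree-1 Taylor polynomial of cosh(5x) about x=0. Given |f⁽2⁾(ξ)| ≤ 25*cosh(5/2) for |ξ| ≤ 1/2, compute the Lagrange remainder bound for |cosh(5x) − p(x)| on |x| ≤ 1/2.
25*cosh(5/2)/8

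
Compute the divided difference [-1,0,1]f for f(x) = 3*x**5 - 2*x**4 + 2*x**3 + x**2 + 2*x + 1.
-1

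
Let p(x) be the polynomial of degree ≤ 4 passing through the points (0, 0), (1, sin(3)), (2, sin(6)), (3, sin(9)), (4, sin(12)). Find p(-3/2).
1485*sin(6)/64 - 385*sin(9)/32 - 693*sin(3)/32 + 315*sin(12)/128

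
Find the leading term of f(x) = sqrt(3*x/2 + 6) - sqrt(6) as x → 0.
sqrt(6)*x/8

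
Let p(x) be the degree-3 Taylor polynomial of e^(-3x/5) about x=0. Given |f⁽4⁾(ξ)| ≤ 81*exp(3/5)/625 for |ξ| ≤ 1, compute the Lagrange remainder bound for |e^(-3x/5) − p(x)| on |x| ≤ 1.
27*exp(3/5)/5000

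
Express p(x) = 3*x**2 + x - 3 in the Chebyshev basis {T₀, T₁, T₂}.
(-3/2)T₀ + T₁ + (3/2)T₂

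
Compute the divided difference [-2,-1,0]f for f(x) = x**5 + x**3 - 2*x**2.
-20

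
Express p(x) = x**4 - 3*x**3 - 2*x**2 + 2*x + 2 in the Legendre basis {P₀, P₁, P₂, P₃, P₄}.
(23/15)P₀ + (1/5)P₁ + (-16/21)P₂ + (-6/5)P₃ + (8/35)P₄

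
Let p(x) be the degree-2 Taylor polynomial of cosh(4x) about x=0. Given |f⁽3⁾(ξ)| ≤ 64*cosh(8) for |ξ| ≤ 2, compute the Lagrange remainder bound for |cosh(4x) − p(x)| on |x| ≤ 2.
256*cosh(8)/3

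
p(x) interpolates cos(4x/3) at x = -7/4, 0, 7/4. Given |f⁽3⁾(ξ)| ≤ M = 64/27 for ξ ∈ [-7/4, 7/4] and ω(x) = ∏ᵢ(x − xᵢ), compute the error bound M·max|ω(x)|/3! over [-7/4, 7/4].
343*sqrt(3)/729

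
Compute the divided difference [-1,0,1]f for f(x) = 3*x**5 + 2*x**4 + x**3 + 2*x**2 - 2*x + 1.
4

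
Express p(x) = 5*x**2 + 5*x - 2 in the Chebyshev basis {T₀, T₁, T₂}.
(1/2)T₀ + (5)T₁ + (5/2)T₂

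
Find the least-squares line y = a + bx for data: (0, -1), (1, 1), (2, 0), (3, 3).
a = -9/10, b = 11/10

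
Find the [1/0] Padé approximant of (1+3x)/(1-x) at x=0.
4*x + 1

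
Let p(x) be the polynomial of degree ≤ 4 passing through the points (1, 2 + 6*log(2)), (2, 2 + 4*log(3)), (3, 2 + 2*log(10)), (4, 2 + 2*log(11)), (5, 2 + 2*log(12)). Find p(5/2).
2 + log(30*11**(11/16)*2**(17/64)*3**(59/64)*5**(13/32)/11)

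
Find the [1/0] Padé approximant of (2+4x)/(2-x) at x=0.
5*x/2 + 1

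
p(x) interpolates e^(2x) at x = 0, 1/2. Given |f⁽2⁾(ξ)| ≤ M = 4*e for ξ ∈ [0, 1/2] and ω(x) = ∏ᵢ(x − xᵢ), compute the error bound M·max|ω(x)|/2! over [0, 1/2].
e/8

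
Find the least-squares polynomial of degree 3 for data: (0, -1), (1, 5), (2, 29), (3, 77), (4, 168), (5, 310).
-7/6 + (829/252)x + (127/84)x² + (37/18)x³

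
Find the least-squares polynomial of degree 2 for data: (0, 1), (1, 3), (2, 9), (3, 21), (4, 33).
5/7 + (27/35)x + (13/7)x²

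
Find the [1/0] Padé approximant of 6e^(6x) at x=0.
36*x + 6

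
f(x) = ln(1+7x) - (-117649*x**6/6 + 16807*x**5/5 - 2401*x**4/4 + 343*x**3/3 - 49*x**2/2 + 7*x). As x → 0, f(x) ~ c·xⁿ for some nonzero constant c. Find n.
7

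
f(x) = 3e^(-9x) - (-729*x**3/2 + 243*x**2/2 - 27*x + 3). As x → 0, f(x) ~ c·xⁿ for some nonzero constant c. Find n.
4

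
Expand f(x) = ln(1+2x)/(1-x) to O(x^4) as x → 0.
2*x + 8*x**3/3 + O(x**4)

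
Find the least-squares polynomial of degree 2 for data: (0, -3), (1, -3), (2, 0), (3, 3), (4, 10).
-3 + (-4/5)x + x²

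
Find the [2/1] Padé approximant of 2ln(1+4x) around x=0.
8*x*(2*x + 3)/(3*(8*x/3 + 1))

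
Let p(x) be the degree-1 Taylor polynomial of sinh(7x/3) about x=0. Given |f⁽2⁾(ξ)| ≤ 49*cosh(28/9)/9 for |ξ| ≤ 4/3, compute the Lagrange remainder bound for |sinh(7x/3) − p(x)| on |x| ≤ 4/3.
392*cosh(28/9)/81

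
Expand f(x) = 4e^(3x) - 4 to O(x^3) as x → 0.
12*x + 18*x**2 + O(x**3)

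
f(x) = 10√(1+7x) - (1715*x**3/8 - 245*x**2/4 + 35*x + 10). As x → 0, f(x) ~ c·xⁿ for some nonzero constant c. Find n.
4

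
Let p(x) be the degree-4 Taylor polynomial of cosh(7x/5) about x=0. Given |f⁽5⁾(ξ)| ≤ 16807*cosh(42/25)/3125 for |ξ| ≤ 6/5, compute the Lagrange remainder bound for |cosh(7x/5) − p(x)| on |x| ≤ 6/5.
5445468*cosh(42/25)/48828125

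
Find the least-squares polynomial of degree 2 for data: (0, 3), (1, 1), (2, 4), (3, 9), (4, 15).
18/7 + (-68/35)x + (9/7)x²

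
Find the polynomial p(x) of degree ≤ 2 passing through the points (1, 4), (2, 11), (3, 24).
3*x**2 - 2*x + 3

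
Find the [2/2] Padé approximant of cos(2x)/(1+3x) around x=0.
(-44*x**2/21 + x/7 + 1)/(x**2/3 + 22*x/7 + 1)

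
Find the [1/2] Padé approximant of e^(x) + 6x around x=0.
(2017*x/291 + 1)/(-11*x**2/582 - 20*x/291 + 1)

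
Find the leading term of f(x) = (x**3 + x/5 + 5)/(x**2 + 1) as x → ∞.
x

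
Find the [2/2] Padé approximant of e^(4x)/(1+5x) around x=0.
(392*x**2/129 + 116*x/43 + 1)/(-808*x**2/129 + 159*x/43 + 1)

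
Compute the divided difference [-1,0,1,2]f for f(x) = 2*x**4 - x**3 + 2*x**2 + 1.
3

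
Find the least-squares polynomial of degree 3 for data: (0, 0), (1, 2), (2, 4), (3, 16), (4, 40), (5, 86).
4/63 + (586/189)x + (-23/9)x² + (29/27)x³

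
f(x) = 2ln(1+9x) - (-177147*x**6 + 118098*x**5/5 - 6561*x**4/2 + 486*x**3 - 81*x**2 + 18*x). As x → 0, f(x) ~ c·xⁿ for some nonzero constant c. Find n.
7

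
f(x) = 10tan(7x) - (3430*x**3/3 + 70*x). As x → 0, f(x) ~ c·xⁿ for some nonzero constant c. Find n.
5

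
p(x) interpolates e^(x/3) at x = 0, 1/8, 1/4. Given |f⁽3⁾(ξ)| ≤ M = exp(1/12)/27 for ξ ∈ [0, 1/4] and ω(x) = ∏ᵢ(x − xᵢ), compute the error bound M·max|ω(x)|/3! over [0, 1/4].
sqrt(3)*exp(1/12)/373248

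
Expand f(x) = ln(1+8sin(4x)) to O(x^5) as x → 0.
32*x - 512*x**2 + 32512*x**3/3 - 778240*x**4/3 + O(x**5)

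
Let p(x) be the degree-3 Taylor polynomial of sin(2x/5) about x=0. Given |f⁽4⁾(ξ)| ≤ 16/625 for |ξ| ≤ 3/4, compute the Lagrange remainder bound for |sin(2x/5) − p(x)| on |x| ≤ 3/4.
27/80000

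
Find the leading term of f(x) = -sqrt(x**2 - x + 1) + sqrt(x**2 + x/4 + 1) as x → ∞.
5/8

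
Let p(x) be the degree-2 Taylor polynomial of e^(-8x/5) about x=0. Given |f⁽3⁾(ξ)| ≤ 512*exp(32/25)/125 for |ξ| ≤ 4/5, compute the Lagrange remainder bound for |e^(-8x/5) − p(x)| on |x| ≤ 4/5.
16384*exp(32/25)/46875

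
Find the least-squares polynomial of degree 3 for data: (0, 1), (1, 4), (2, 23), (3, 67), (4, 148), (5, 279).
107/126 + (121/756)x + (391/252)x² + (103/54)x³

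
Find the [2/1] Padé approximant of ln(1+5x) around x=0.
5*x*(5*x + 6)/(6*(10*x/3 + 1))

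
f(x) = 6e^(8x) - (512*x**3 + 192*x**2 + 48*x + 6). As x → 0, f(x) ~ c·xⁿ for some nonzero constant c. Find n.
4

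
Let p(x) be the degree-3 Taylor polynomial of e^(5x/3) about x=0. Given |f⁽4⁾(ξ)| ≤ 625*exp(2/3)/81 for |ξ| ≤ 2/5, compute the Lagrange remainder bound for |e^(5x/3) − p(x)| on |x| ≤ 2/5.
2*exp(2/3)/243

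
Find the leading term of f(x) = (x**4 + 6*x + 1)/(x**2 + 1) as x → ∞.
x**2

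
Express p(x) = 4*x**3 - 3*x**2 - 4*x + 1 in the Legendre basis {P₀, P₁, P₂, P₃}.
(-8/5)P₁ + (-2)P₂ + (8/5)P₃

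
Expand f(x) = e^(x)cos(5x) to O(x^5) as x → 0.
1 + x - 12*x**2 - 37*x**3/3 + 119*x**4/6 + O(x**5)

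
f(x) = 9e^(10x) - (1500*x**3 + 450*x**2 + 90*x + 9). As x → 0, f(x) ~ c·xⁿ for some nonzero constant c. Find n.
4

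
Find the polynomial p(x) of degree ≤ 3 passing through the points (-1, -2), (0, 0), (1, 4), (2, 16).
x**3 + x**2 + 2*x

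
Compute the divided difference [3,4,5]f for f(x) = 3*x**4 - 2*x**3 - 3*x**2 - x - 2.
264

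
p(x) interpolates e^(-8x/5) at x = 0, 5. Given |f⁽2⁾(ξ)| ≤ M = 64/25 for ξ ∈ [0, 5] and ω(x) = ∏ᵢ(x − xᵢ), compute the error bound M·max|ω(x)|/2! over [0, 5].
8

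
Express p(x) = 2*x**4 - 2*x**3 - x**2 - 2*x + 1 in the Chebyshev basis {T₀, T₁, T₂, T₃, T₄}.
(5/4)T₀ + (-7/2)T₁ + (1/2)T₂ + (-1/2)T₃ + (1/4)T₄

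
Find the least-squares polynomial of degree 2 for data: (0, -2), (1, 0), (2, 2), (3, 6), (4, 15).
-53/35 + (-4/7)x + (8/7)x²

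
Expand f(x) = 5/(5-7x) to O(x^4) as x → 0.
1 + 7*x/5 + 49*x**2/25 + 343*x**3/125 + O(x**4)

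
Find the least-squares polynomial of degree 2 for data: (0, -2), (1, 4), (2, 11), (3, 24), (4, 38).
-13/7 + (26/7)x + (11/7)x²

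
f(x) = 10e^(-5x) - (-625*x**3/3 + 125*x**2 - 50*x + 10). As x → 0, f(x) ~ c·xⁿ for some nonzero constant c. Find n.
4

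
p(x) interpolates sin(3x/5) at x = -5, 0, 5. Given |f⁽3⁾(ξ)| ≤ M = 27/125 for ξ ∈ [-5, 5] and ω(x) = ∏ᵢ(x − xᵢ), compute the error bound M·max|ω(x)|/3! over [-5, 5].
sqrt(3)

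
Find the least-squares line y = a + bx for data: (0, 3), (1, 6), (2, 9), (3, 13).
a = 14/5, b = 33/10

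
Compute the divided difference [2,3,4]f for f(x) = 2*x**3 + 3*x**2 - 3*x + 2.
21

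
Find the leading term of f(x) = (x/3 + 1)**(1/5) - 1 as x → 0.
x/15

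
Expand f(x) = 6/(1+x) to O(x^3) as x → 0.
6 - 6*x + 6*x**2 + O(x**3)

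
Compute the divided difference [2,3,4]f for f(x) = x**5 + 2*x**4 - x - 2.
395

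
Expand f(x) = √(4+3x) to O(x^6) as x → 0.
2 + 3*x/4 - 9*x**2/64 + 27*x**3/512 - 405*x**4/16384 + 1701*x**5/131072 + O(x**6)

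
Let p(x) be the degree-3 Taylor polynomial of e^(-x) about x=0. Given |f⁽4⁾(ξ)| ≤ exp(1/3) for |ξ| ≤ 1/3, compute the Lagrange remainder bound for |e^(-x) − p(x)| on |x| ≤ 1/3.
exp(1/3)/1944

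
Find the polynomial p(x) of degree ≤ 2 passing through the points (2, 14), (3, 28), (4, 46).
2*x**2 + 4*x - 2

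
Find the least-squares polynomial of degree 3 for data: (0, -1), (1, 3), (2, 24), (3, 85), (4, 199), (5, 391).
-62/63 + (28/27)x + (-29/63)x² + (86/27)x³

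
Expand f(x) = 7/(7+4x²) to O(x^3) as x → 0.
1 - 4*x**2/7 + O(x**3)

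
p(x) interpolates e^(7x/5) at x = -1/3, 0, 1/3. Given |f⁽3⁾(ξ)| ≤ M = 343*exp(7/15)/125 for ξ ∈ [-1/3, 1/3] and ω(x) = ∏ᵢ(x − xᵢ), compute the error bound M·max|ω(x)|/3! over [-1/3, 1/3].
343*sqrt(3)*exp(7/15)/91125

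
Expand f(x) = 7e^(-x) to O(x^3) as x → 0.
7 - 7*x + 7*x**2/2 + O(x**3)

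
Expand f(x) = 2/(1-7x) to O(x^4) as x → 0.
2 + 14*x + 98*x**2 + 686*x**3 + O(x**4)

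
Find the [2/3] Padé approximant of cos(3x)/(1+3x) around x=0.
(1 - 15*x**2/4)/(9*x**3/4 + 3*x**2/4 + 3*x + 1)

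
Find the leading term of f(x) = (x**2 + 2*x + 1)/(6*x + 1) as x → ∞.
x/6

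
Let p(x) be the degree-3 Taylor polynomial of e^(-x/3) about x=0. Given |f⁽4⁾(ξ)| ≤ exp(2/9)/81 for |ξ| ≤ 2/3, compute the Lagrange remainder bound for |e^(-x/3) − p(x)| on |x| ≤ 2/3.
2*exp(2/9)/19683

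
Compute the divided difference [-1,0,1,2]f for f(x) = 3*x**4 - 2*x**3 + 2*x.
4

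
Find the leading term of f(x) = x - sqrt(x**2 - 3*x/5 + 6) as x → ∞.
3/10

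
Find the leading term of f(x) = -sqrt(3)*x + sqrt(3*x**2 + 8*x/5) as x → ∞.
4*sqrt(3)/15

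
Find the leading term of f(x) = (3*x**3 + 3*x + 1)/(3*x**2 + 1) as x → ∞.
x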